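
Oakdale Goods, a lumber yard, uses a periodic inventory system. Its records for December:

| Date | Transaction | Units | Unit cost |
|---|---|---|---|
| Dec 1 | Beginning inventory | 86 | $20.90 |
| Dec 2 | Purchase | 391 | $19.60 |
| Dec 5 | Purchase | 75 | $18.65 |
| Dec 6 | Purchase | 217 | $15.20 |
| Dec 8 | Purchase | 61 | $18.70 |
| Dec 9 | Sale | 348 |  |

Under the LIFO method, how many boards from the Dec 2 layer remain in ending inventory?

Dec 9, 348 sold [LIFO — newest first]: 61 @ $18.70 + 217 @ $15.20 + 70 @ $18.65 = $5,744.60
Ending inventory: 86 @ $20.90 + 391 @ $19.60 + 5 @ $18.65 = $9,554.25

391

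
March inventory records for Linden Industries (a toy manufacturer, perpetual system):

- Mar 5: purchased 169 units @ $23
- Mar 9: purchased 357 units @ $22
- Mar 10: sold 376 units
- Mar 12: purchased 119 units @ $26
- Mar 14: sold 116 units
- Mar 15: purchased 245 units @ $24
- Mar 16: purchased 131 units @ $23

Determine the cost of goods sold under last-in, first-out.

Mar 10, 376 sold [LIFO — newest first]: 357 @ $22 + 19 @ $23 = $8,291
Mar 14, 116 sold [LIFO — newest first]: 116 @ $26 = $3,016
Total COGS = $8,291 + $3,016 = $11,307
Ending inventory: 150 @ $23 + 3 @ $26 + 245 @ $24 + 131 @ $23 = $12,421

COGS = $11,307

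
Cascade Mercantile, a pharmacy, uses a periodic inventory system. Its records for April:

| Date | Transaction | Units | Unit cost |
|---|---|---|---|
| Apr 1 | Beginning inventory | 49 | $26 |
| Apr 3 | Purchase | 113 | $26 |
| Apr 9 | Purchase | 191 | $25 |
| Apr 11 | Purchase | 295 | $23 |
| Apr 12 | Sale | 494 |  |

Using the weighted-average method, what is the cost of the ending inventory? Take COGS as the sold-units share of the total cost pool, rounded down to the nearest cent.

Apr 12, sell 494: 494/648 × $15,772.00 → $12,023.71
Ending inventory (cost pool remaining) = $3,748.29

Ending inventory = $3,748.29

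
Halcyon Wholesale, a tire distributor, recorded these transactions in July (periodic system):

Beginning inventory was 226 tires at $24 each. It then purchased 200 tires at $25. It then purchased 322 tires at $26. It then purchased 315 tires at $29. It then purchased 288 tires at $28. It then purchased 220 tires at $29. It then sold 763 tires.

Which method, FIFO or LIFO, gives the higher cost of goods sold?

FIFO COGS: 226 @ $24 + 200 @ $25 + 322 @ $26 + 15 @ $29 = $19,231
LIFO COGS: 220 @ $29 + 288 @ $28 + 255 @ $29 = $21,839

LIFO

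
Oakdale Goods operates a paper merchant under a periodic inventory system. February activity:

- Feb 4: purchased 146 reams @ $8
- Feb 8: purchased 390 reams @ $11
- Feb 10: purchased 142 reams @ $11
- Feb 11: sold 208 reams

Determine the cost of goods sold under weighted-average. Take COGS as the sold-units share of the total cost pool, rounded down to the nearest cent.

Feb 11, sell 208: 208/678 × $7,020.00 → $2,153.62
Ending inventory (cost pool remaining) = $4,866.38
Check: goods available $7,020.00 = COGS $2,153.62 + ending $4,866.38

COGS = $2,153.62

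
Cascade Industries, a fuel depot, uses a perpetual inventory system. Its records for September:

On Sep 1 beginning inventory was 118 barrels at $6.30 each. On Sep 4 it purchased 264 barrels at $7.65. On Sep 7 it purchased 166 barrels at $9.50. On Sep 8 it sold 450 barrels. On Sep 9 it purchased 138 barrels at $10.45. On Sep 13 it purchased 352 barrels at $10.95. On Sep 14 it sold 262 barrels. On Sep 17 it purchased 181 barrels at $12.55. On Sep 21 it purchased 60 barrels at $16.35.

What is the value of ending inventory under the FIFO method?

Ending inventory = $6,822.25

Sep 8, 450 sold [FIFO — oldest first]: 118 @ $6.30 + 264 @ $7.65 + 68 @ $9.50 = $3,409.00
Sep 14, 262 sold [FIFO — oldest first]: 98 @ $9.50 + 138 @ $10.45 + 26 @ $10.95 = $2,657.80
Total COGS = $3,409.00 + $2,657.80 = $6,066.80
Ending inventory: 326 @ $10.95 + 181 @ $12.55 + 60 @ $16.35 = $6,822.25
Check: goods available $12,889.05 = COGS $6,066.80 + ending $6,822.25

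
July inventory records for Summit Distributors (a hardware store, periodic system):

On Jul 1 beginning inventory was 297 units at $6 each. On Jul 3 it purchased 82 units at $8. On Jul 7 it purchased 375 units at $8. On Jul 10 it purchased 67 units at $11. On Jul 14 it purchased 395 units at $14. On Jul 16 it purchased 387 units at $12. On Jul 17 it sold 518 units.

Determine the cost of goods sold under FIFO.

COGS = $3,550

Jul 17, 518 sold [FIFO — oldest first]: 297 @ $6 + 82 @ $8 + 139 @ $8 = $3,550
Ending inventory: 236 @ $8 + 67 @ $11 + 395 @ $14 + 387 @ $12 = $12,799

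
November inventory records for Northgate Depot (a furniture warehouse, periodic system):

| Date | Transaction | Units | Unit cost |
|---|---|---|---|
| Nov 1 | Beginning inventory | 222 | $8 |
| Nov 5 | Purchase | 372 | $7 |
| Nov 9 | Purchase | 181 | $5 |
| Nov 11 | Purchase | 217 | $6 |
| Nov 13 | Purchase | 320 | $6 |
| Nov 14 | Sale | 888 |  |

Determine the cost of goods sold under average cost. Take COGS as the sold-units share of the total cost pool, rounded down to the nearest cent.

COGS = $5,757.78

Nov 14, sell 888: 888/1312 × $8,507.00 → $5,757.78
Ending inventory (cost pool remaining) = $2,749.22
Check: goods available $8,507.00 = COGS $5,757.78 + ending $2,749.22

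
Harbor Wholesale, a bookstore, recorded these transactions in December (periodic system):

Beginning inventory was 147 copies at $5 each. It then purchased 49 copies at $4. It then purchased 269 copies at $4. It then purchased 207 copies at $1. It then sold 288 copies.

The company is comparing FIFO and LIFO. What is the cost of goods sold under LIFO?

COGS = $531

FIFO COGS: 147 @ $5 + 49 @ $4 + 92 @ $4 = $1,299
LIFO COGS: 207 @ $1 + 81 @ $4 = $531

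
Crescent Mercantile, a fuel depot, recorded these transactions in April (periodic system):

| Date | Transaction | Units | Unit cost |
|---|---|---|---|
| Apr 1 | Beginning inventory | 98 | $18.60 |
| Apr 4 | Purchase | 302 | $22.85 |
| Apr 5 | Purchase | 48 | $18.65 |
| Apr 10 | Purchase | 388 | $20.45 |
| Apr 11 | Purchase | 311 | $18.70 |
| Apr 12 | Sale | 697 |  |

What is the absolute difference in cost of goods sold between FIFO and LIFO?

$1,001.35

FIFO COGS: 98 @ $18.60 + 302 @ $22.85 + 48 @ $18.65 + 249 @ $20.45 = $14,710.75
LIFO COGS: 311 @ $18.70 + 386 @ $20.45 = $13,709.40
Difference = |$14,710.75 − $13,709.40| = $1,001.35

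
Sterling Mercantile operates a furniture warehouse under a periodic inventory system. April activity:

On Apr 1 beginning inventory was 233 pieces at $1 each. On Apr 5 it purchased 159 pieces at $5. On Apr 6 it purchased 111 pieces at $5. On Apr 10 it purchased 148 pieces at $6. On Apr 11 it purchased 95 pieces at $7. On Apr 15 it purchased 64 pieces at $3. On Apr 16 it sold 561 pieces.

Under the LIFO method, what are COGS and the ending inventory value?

Apr 16, 561 sold [LIFO — newest first]: 64 @ $3 + 95 @ $7 + 148 @ $6 + 111 @ $5 + 143 @ $5 = $3,015
Ending inventory: 233 @ $1 + 16 @ $5 = $313

COGS = $3,015; ending inventory = $313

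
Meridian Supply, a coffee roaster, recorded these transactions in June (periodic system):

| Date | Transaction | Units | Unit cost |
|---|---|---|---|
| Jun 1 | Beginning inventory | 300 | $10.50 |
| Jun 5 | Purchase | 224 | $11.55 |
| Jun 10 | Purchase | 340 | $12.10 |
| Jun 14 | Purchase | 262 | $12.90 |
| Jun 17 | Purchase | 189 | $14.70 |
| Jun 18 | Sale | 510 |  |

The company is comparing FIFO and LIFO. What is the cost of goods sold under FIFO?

COGS = $5,575.50

FIFO COGS: 300 @ $10.50 + 210 @ $11.55 = $5,575.50
LIFO COGS: 189 @ $14.70 + 262 @ $12.90 + 59 @ $12.10 = $6,872.00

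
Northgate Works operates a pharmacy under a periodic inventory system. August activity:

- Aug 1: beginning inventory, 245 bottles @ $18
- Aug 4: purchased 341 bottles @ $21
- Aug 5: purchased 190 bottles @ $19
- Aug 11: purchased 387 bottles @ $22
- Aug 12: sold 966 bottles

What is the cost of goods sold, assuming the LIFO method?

Aug 12, 966 sold [LIFO — newest first]: 387 @ $22 + 190 @ $19 + 341 @ $21 + 48 @ $18 = $20,149
Ending inventory: 197 @ $18 = $3,546

COGS = $20,149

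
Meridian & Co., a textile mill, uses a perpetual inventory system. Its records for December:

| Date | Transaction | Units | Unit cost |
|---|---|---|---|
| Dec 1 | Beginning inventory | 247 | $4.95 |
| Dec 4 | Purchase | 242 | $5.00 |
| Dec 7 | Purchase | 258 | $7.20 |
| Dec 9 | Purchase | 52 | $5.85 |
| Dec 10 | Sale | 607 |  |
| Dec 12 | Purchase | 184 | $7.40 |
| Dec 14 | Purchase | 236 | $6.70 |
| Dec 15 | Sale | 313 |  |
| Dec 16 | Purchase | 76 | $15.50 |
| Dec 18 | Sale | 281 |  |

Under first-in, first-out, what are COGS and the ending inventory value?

Dec 10, 607 sold [FIFO — oldest first]: 247 @ $4.95 + 242 @ $5.00 + 118 @ $7.20 = $3,282.25
Dec 15, 313 sold [FIFO — oldest first]: 140 @ $7.20 + 52 @ $5.85 + 121 @ $7.40 = $2,207.60
Dec 18, 281 sold [FIFO — oldest first]: 63 @ $7.40 + 218 @ $6.70 = $1,926.80
Total COGS = $3,282.25 + $2,207.60 + $1,926.80 = $7,416.65
Ending inventory: 18 @ $6.70 + 76 @ $15.50 = $1,298.60

COGS = $7,416.65; ending inventory = $1,298.60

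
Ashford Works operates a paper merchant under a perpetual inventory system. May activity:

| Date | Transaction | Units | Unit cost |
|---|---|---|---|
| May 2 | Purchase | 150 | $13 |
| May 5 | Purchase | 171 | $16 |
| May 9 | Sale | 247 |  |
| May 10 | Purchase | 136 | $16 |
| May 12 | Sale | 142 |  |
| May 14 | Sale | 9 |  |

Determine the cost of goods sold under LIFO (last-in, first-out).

May 9, 247 sold [LIFO — newest first]: 171 @ $16 + 76 @ $13 = $3,724
May 12, 142 sold [LIFO — newest first]: 136 @ $16 + 6 @ $13 = $2,254
May 14, 9 sold [LIFO — newest first]: 9 @ $13 = $117
Total COGS = $3,724 + $2,254 + $117 = $6,095
Ending inventory: 59 @ $13 = $767
Check: goods available $6,862 = COGS $6,095 + ending $767

COGS = $6,095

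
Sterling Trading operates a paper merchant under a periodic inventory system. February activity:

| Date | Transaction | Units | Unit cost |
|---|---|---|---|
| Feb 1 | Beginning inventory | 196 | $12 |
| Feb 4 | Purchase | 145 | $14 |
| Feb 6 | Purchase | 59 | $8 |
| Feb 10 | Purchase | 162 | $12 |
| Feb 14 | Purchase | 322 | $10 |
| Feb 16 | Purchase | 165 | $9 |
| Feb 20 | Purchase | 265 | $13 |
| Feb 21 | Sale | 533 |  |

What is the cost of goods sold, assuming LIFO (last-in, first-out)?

Feb 21, 533 sold [LIFO — newest first]: 265 @ $13 + 165 @ $9 + 103 @ $10 = $5,960
Ending inventory: 196 @ $12 + 145 @ $14 + 59 @ $8 + 162 @ $12 + 219 @ $10 = $8,988

COGS = $5,960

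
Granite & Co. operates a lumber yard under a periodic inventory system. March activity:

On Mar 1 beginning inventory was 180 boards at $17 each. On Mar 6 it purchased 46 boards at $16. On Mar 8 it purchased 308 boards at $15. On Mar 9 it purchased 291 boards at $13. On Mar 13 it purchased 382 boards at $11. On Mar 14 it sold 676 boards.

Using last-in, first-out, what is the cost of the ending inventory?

Mar 14, 676 sold [LIFO — newest first]: 382 @ $11 + 291 @ $13 + 3 @ $15 = $8,030
Ending inventory: 180 @ $17 + 46 @ $16 + 305 @ $15 = $8,371

Ending inventory = $8,371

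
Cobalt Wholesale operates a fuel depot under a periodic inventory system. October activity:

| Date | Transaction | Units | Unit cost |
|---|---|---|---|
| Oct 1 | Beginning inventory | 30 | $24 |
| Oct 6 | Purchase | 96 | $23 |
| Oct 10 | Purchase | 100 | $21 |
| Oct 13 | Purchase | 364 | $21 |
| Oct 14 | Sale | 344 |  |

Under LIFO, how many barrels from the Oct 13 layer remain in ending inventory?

20

Oct 14, 344 sold [LIFO — newest first]: 344 @ $21 = $7,224
Ending inventory: 30 @ $24 + 96 @ $23 + 100 @ $21 + 20 @ $21 = $5,448
Check: goods available $12,672 = COGS $7,224 + ending $5,448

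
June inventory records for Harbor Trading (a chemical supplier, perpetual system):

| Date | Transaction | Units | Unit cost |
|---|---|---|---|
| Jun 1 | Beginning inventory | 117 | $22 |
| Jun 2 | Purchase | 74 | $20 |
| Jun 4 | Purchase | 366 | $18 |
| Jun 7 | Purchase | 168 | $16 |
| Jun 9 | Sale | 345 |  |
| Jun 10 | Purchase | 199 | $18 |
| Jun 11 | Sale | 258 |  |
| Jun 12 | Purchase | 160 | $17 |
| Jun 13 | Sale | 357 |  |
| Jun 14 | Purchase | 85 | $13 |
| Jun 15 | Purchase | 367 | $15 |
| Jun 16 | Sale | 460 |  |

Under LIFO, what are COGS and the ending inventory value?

COGS = $23,690; ending inventory = $2,552

Jun 9, 345 sold [LIFO — newest first]: 168 @ $16 + 177 @ $18 = $5,874
Jun 11, 258 sold [LIFO — newest first]: 199 @ $18 + 59 @ $18 = $4,644
Jun 13, 357 sold [LIFO — newest first]: 160 @ $17 + 130 @ $18 + 67 @ $20 = $6,400
Jun 16, 460 sold [LIFO — newest first]: 367 @ $15 + 85 @ $13 + 7 @ $20 + 1 @ $22 = $6,772
Total COGS = $5,874 + $4,644 + $6,400 + $6,772 = $23,690
Ending inventory: 116 @ $22 = $2,552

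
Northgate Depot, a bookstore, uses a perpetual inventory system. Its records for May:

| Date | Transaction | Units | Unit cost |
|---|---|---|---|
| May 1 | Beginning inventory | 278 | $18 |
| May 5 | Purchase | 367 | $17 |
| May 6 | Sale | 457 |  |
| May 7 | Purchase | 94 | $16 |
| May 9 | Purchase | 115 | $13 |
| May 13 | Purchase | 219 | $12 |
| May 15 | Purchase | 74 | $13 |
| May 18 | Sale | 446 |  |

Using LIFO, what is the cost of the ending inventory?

Ending inventory = $4,280

May 6, 457 sold [LIFO — newest first]: 367 @ $17 + 90 @ $18 = $7,859
May 18, 446 sold [LIFO — newest first]: 74 @ $13 + 219 @ $12 + 115 @ $13 + 38 @ $16 = $5,693
Total COGS = $7,859 + $5,693 = $13,552
Ending inventory: 188 @ $18 + 56 @ $16 = $4,280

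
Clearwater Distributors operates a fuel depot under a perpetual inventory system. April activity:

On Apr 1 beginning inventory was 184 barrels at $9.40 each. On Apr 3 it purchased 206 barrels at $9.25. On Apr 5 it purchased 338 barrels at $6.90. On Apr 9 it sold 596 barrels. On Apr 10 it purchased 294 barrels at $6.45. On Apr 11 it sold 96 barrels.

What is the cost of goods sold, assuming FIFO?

COGS = $5,718.90

Apr 9, 596 sold [FIFO — oldest first]: 184 @ $9.40 + 206 @ $9.25 + 206 @ $6.90 = $5,056.50
Apr 11, 96 sold [FIFO — oldest first]: 96 @ $6.90 = $662.40
Total COGS = $5,056.50 + $662.40 = $5,718.90
Ending inventory: 36 @ $6.90 + 294 @ $6.45 = $2,144.70
Check: goods available $7,863.60 = COGS $5,718.90 + ending $2,144.70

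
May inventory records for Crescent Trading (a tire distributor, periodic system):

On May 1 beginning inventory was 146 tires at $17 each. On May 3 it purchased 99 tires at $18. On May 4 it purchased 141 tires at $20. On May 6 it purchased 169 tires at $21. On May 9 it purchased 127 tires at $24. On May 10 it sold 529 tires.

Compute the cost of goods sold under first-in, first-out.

May 10, 529 sold [FIFO — oldest first]: 146 @ $17 + 99 @ $18 + 141 @ $20 + 143 @ $21 = $10,087
Ending inventory: 26 @ $21 + 127 @ $24 = $3,594

COGS = $10,087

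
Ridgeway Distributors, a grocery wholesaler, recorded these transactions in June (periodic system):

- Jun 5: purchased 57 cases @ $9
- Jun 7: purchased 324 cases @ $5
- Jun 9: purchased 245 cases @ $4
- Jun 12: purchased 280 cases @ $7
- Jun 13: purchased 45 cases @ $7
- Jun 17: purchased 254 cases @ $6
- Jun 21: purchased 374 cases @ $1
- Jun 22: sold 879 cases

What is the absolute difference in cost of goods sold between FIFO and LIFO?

$1,229

FIFO COGS: 57 @ $9 + 324 @ $5 + 245 @ $4 + 253 @ $7 = $4,884
LIFO COGS: 374 @ $1 + 254 @ $6 + 45 @ $7 + 206 @ $7 = $3,655
Difference = |$4,884 − $3,655| = $1,229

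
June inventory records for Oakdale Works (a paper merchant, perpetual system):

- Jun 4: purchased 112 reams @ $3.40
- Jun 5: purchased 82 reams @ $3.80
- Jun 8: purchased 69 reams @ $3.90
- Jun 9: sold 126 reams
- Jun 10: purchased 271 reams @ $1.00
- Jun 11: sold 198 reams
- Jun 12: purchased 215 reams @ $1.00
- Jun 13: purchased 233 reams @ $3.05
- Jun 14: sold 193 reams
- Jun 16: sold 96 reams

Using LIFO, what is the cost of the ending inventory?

Jun 9, 126 sold [LIFO — newest first]: 69 @ $3.90 + 57 @ $3.80 = $485.70
Jun 11, 198 sold [LIFO — newest first]: 198 @ $1.00 = $198.00
Jun 14, 193 sold [LIFO — newest first]: 193 @ $3.05 = $588.65
Jun 16, 96 sold [LIFO — newest first]: 40 @ $3.05 + 56 @ $1.00 = $178.00
Total COGS = $485.70 + $198.00 + $588.65 + $178.00 = $1,450.35
Ending inventory: 112 @ $3.40 + 25 @ $3.80 + 73 @ $1.00 + 159 @ $1.00 = $707.80

Ending inventory = $707.80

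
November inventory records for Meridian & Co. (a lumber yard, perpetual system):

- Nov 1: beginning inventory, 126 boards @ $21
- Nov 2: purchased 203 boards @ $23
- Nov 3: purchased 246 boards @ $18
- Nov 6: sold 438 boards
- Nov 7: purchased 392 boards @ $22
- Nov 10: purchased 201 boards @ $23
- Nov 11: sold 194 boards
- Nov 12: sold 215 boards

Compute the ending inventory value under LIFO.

Ending inventory = $6,947

Nov 6, 438 sold [LIFO — newest first]: 246 @ $18 + 192 @ $23 = $8,844
Nov 11, 194 sold [LIFO — newest first]: 194 @ $23 = $4,462
Nov 12, 215 sold [LIFO — newest first]: 7 @ $23 + 208 @ $22 = $4,737
Total COGS = $8,844 + $4,462 + $4,737 = $18,043
Ending inventory: 126 @ $21 + 11 @ $23 + 184 @ $22 = $6,947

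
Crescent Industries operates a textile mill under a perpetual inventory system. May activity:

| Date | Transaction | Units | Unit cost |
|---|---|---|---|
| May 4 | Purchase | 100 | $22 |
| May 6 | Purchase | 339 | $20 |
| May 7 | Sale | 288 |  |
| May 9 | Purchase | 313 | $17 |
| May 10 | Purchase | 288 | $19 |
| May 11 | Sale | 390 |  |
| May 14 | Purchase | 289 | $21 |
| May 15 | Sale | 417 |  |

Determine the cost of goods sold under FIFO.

May 7, 288 sold [FIFO — oldest first]: 100 @ $22 + 188 @ $20 = $5,960
May 11, 390 sold [FIFO — oldest first]: 151 @ $20 + 239 @ $17 = $7,083
May 15, 417 sold [FIFO — oldest first]: 74 @ $17 + 288 @ $19 + 55 @ $21 = $7,885
Total COGS = $5,960 + $7,083 + $7,885 = $20,928
Ending inventory: 234 @ $21 = $4,914
Check: goods available $25,842 = COGS $20,928 + ending $4,914

COGS = $20,928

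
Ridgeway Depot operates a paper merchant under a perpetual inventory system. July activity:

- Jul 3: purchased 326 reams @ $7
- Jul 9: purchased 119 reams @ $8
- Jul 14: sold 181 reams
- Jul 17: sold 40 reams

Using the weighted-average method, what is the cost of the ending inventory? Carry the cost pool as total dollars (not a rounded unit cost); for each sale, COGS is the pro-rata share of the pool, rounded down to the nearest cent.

After Jul 3: 326 on hand, pool $2,282.00 (≈ $7.0000 each)
After Jul 9: 445 on hand, pool $3,234.00 (≈ $7.2674 each)
Jul 14, sell 181: 181/445 × $3,234.00 → $1,315.40
Jul 17, sell 40: 40/264 × $1,918.60 → $290.69
Total COGS = $1,315.40 + $290.69 = $1,606.09
Ending inventory (cost pool remaining) = $1,627.91

Ending inventory = $1,627.91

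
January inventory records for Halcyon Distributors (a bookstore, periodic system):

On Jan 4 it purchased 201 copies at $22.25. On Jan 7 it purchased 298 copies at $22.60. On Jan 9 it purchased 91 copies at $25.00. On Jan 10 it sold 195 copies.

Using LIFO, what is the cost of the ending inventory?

Jan 10, 195 sold [LIFO — newest first]: 91 @ $25.00 + 104 @ $22.60 = $4,625.40
Ending inventory: 201 @ $22.25 + 194 @ $22.60 = $8,856.65
Check: goods available $13,482.05 = COGS $4,625.40 + ending $8,856.65

Ending inventory = $8,856.65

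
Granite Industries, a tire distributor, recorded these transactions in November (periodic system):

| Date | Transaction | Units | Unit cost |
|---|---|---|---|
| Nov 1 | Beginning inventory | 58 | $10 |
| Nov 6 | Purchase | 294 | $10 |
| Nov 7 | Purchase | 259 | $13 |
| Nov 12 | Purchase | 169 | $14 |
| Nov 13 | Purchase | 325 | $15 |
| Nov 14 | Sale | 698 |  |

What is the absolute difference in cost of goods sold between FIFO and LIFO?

$1,788

FIFO COGS: 58 @ $10 + 294 @ $10 + 259 @ $13 + 87 @ $14 = $8,105
LIFO COGS: 325 @ $15 + 169 @ $14 + 204 @ $13 = $9,893
Difference = |$8,105 − $9,893| = $1,788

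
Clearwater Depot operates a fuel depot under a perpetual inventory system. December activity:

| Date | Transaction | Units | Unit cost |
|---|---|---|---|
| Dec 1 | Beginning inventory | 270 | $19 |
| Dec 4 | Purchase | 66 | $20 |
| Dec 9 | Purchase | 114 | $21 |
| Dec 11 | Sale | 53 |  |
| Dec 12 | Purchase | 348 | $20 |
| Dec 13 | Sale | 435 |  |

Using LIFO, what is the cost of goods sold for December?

COGS = $9,874

Dec 11, 53 sold [LIFO — newest first]: 53 @ $21 = $1,113
Dec 13, 435 sold [LIFO — newest first]: 348 @ $20 + 61 @ $21 + 26 @ $20 = $8,761
Total COGS = $1,113 + $8,761 = $9,874
Ending inventory: 270 @ $19 + 40 @ $20 = $5,930
Check: goods available $15,804 = COGS $9,874 + ending $5,930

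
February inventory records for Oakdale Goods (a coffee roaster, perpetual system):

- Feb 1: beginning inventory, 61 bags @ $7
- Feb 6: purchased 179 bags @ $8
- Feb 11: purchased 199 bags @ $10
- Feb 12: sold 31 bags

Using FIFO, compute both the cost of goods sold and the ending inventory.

COGS = $217; ending inventory = $3,632

Feb 12, 31 sold [FIFO — oldest first]: 31 @ $7 = $217
Ending inventory: 30 @ $7 + 179 @ $8 + 199 @ $10 = $3,632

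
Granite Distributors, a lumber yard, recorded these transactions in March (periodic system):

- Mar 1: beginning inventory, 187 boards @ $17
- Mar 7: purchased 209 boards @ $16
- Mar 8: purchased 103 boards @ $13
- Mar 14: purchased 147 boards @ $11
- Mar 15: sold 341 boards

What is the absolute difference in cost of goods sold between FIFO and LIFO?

FIFO COGS: 187 @ $17 + 154 @ $16 = $5,643
LIFO COGS: 147 @ $11 + 103 @ $13 + 91 @ $16 = $4,412
Difference = |$5,643 − $4,412| = $1,231

$1,231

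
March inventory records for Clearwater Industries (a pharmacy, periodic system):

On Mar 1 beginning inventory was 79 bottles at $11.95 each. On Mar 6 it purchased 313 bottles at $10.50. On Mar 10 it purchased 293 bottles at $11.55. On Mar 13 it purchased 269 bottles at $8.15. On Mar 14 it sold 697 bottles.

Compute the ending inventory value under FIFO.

Ending inventory = $2,094.55

Mar 14, 697 sold [FIFO — oldest first]: 79 @ $11.95 + 313 @ $10.50 + 293 @ $11.55 + 12 @ $8.15 = $7,712.50
Ending inventory: 257 @ $8.15 = $2,094.55
Check: goods available $9,807.05 = COGS $7,712.50 + ending $2,094.55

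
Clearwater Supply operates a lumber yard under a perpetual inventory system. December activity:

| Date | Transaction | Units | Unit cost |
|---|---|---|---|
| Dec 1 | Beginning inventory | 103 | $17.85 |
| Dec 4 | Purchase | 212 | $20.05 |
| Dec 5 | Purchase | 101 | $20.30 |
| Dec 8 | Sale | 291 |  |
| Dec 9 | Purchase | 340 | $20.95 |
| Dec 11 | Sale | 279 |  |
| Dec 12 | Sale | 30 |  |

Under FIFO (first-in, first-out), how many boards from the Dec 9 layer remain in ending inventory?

Dec 8, 291 sold [FIFO — oldest first]: 103 @ $17.85 + 188 @ $20.05 = $5,607.95
Dec 11, 279 sold [FIFO — oldest first]: 24 @ $20.05 + 101 @ $20.30 + 154 @ $20.95 = $5,757.80
Dec 12, 30 sold [FIFO — oldest first]: 30 @ $20.95 = $628.50
Total COGS = $5,607.95 + $5,757.80 + $628.50 = $11,994.25
Ending inventory: 156 @ $20.95 = $3,268.20
Check: goods available $15,262.45 = COGS $11,994.25 + ending $3,268.20

156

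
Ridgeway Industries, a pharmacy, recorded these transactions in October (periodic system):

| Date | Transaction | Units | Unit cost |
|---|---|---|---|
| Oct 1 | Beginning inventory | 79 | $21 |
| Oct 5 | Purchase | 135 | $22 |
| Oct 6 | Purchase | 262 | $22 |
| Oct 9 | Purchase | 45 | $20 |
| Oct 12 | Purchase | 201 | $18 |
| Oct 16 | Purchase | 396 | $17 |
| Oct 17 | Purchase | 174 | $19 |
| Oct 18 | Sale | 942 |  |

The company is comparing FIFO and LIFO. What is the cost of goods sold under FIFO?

FIFO COGS: 79 @ $21 + 135 @ $22 + 262 @ $22 + 45 @ $20 + 201 @ $18 + 220 @ $17 = $18,651
LIFO COGS: 174 @ $19 + 396 @ $17 + 201 @ $18 + 45 @ $20 + 126 @ $22 = $17,328

COGS = $18,651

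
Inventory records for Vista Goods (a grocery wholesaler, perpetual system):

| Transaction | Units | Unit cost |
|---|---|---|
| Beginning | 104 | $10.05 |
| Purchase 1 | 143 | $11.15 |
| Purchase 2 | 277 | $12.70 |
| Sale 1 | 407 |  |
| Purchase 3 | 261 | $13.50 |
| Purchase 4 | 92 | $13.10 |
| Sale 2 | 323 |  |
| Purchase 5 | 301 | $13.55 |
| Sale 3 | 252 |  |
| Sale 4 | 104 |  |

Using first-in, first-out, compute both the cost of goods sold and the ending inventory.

COGS = $13,718.20; ending inventory = $1,246.60

Sale 1 (407) [FIFO — oldest first]: 104 @ $10.05 + 143 @ $11.15 + 160 @ $12.70 = $4,671.65
Sale 2 (323) [FIFO — oldest first]: 117 @ $12.70 + 206 @ $13.50 = $4,266.90
Sale 3 (252) [FIFO — oldest first]: 55 @ $13.50 + 92 @ $13.10 + 105 @ $13.55 = $3,370.45
Sale 4 (104) [FIFO — oldest first]: 104 @ $13.55 = $1,409.20
Total COGS = $4,671.65 + $4,266.90 + $3,370.45 + $1,409.20 = $13,718.20
Ending inventory: 92 @ $13.55 = $1,246.60
Check: goods available $14,964.80 = COGS $13,718.20 + ending $1,246.60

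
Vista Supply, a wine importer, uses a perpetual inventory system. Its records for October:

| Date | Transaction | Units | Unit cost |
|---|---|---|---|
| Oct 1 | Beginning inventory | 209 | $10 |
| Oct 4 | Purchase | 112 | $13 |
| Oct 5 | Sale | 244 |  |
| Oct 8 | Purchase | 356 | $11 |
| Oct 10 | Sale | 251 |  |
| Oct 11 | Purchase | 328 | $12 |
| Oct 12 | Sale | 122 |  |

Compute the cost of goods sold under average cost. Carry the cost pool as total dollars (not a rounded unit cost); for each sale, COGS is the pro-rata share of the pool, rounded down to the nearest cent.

COGS = $6,879.30

After Oct 1: 209 on hand, pool $2,090.00 (≈ $10.0000 each)
After Oct 4: 321 on hand, pool $3,546.00 (≈ $11.0467 each)
Oct 5, sell 244: 244/321 × $3,546.00 → $2,695.40
After Oct 8: 433 on hand, pool $4,766.60 (≈ $11.0083 each)
Oct 10, sell 251: 251/433 × $4,766.60 → $2,763.08
After Oct 11: 510 on hand, pool $5,939.52 (≈ $11.6461 each)
Oct 12, sell 122: 122/510 × $5,939.52 → $1,420.82
Total COGS = $2,695.40 + $2,763.08 + $1,420.82 = $6,879.30
Ending inventory (cost pool remaining) = $4,518.70
Check: goods available $11,398.00 = COGS $6,879.30 + ending $4,518.70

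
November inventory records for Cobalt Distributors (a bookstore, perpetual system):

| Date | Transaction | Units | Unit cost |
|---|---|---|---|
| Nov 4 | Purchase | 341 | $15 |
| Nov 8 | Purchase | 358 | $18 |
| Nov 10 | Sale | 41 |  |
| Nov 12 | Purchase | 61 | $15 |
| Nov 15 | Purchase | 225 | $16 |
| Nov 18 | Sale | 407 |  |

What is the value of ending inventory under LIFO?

Ending inventory = $8,643

Nov 10, 41 sold [LIFO — newest first]: 41 @ $18 = $738
Nov 18, 407 sold [LIFO — newest first]: 225 @ $16 + 61 @ $15 + 121 @ $18 = $6,693
Total COGS = $738 + $6,693 = $7,431
Ending inventory: 341 @ $15 + 196 @ $18 = $8,643
Check: goods available $16,074 = COGS $7,431 + ending $8,643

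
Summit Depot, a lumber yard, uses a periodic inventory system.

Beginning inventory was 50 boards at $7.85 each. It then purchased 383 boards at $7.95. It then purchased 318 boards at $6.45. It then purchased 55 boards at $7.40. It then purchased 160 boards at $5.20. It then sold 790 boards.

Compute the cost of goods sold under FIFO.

Sale 1 (790) [FIFO — oldest first]: 50 @ $7.85 + 383 @ $7.95 + 318 @ $6.45 + 39 @ $7.40 = $5,777.05
Ending inventory: 16 @ $7.40 + 160 @ $5.20 = $950.40

COGS = $5,777.05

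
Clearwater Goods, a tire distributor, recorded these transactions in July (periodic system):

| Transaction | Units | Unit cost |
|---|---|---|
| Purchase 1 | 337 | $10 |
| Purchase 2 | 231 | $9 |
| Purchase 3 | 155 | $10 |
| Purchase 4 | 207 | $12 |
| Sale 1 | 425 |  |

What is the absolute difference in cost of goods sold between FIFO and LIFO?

$439

FIFO COGS: 337 @ $10 + 88 @ $9 = $4,162
LIFO COGS: 207 @ $12 + 155 @ $10 + 63 @ $9 = $4,601
Difference = |$4,162 − $4,601| = $439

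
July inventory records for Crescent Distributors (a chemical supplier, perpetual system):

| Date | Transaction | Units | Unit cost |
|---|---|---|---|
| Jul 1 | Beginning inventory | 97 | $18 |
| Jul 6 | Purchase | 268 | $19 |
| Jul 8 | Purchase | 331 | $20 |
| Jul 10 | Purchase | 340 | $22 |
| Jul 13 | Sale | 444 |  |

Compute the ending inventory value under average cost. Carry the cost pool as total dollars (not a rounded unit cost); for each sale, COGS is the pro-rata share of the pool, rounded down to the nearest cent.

Ending inventory = $11,964.58

After Jul 1: 97 on hand, pool $1,746.00 (≈ $18.0000 each)
After Jul 6: 365 on hand, pool $6,838.00 (≈ $18.7342 each)
After Jul 8: 696 on hand, pool $13,458.00 (≈ $19.3362 each)
After Jul 10: 1036 on hand, pool $20,938.00 (≈ $20.2104 each)
Jul 13, sell 444: 444/1036 × $20,938.00 → $8,973.42
Ending inventory (cost pool remaining) = $11,964.58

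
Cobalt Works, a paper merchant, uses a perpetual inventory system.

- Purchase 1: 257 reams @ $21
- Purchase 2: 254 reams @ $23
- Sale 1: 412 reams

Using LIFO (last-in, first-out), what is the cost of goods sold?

Sale 1 (412) [LIFO — newest first]: 254 @ $23 + 158 @ $21 = $9,160
Ending inventory: 99 @ $21 = $2,079

COGS = $9,160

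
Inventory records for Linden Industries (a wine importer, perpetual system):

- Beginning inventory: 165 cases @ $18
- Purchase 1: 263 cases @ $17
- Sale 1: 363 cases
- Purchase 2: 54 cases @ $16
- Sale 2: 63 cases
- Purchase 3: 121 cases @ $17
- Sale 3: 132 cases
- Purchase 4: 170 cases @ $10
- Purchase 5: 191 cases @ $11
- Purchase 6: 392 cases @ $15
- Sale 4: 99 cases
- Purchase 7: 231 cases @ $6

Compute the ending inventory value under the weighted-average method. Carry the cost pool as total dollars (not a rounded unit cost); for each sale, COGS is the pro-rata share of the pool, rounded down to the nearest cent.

Ending inventory = $10,533.04

After Beginning: 165 on hand, pool $2,970.00 (≈ $18.0000 each)
After Purchase 1: 428 on hand, pool $7,441.00 (≈ $17.3855 each)
Sale 1, sell 363: 363/428 × $7,441.00 → $6,310.94
After Purchase 2: 119 on hand, pool $1,994.06 (≈ $16.7568 each)
Sale 2, sell 63: 63/119 × $1,994.06 → $1,055.67
After Purchase 3: 177 on hand, pool $2,995.39 (≈ $16.9231 each)
Sale 3, sell 132: 132/177 × $2,995.39 → $2,233.85
After Purchase 4: 215 on hand, pool $2,461.54 (≈ $11.4490 each)
After Purchase 5: 406 on hand, pool $4,562.54 (≈ $11.2378 each)
After Purchase 6: 798 on hand, pool $10,442.54 (≈ $13.0859 each)
Sale 4, sell 99: 99/798 × $10,442.54 → $1,295.50
After Purchase 7: 930 on hand, pool $10,533.04 (≈ $11.3258 each)
Total COGS = $6,310.94 + $1,055.67 + $2,233.85 + $1,295.50 = $10,895.96
Ending inventory (cost pool remaining) = $10,533.04
Check: goods available $21,429.00 = COGS $10,895.96 + ending $10,533.04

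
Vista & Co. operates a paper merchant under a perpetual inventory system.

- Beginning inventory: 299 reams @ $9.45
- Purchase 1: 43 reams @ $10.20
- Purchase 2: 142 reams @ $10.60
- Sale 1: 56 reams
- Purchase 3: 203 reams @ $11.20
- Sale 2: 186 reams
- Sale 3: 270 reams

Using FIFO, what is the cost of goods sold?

COGS = $5,082.95

Sale 1 (56) [FIFO — oldest first]: 56 @ $9.45 = $529.20
Sale 2 (186) [FIFO — oldest first]: 186 @ $9.45 = $1,757.70
Sale 3 (270) [FIFO — oldest first]: 57 @ $9.45 + 43 @ $10.20 + 142 @ $10.60 + 28 @ $11.20 = $2,796.05
Total COGS = $529.20 + $1,757.70 + $2,796.05 = $5,082.95
Ending inventory: 175 @ $11.20 = $1,960.00
Check: goods available $7,042.95 = COGS $5,082.95 + ending $1,960.00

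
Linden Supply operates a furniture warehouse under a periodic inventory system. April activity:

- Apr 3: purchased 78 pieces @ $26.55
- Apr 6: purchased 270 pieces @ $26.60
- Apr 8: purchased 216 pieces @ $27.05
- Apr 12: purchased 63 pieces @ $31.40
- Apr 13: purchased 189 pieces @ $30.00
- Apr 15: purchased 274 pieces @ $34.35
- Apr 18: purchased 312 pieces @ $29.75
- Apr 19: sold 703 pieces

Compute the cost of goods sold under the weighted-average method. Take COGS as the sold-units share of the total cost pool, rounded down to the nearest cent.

COGS = $20,778.01

Apr 19, sell 703: 703/1402 × $41,437.80 → $20,778.01
Ending inventory (cost pool remaining) = $20,659.79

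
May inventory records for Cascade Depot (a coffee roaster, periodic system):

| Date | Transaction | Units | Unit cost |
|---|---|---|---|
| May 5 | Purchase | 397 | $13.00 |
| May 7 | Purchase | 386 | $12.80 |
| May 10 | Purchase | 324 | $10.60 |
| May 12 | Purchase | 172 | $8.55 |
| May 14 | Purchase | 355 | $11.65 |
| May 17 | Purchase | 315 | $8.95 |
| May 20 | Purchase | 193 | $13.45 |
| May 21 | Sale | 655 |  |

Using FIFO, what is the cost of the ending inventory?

Ending inventory = $16,094.25

May 21, 655 sold [FIFO — oldest first]: 397 @ $13.00 + 258 @ $12.80 = $8,463.40
Ending inventory: 128 @ $12.80 + 324 @ $10.60 + 172 @ $8.55 + 355 @ $11.65 + 315 @ $8.95 + 193 @ $13.45 = $16,094.25
Check: goods available $24,557.65 = COGS $8,463.40 + ending $16,094.25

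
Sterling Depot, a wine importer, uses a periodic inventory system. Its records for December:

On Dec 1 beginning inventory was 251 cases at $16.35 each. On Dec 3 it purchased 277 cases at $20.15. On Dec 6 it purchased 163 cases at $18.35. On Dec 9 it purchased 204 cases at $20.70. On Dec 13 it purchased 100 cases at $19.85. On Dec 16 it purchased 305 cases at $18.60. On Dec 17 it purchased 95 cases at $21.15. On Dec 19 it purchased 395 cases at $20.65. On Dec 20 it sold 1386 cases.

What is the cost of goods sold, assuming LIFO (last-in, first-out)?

COGS = $27,536.45

Dec 20, 1386 sold [LIFO — newest first]: 395 @ $20.65 + 95 @ $21.15 + 305 @ $18.60 + 100 @ $19.85 + 204 @ $20.70 + 163 @ $18.35 + 124 @ $20.15 = $27,536.45
Ending inventory: 251 @ $16.35 + 153 @ $20.15 = $7,186.80
Check: goods available $34,723.25 = COGS $27,536.45 + ending $7,186.80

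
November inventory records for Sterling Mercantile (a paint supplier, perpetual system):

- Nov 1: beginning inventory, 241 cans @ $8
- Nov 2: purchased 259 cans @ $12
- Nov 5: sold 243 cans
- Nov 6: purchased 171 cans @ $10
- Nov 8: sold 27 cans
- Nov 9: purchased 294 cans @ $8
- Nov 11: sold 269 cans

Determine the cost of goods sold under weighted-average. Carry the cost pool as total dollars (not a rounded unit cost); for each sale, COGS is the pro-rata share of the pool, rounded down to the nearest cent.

COGS = $5,187.77

After Nov 1: 241 on hand, pool $1,928.00 (≈ $8.0000 each)
After Nov 2: 500 on hand, pool $5,036.00 (≈ $10.0720 each)
Nov 5, sell 243: 243/500 × $5,036.00 → $2,447.49
After Nov 6: 428 on hand, pool $4,298.51 (≈ $10.0432 each)
Nov 8, sell 27: 27/428 × $4,298.51 → $271.16
After Nov 9: 695 on hand, pool $6,379.35 (≈ $9.1789 each)
Nov 11, sell 269: 269/695 × $6,379.35 → $2,469.12
Total COGS = $2,447.49 + $271.16 + $2,469.12 = $5,187.77
Ending inventory (cost pool remaining) = $3,910.23
Check: goods available $9,098.00 = COGS $5,187.77 + ending $3,910.23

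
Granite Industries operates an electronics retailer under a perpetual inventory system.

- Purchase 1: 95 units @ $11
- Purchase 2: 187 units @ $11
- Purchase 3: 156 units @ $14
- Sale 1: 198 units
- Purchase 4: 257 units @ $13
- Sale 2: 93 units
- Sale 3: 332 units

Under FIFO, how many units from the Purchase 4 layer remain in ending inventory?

72

Sale 1 (198) [FIFO — oldest first]: 95 @ $11 + 103 @ $11 = $2,178
Sale 2 (93) [FIFO — oldest first]: 84 @ $11 + 9 @ $14 = $1,050
Sale 3 (332) [FIFO — oldest first]: 147 @ $14 + 185 @ $13 = $4,463
Total COGS = $2,178 + $1,050 + $4,463 = $7,691
Ending inventory: 72 @ $13 = $936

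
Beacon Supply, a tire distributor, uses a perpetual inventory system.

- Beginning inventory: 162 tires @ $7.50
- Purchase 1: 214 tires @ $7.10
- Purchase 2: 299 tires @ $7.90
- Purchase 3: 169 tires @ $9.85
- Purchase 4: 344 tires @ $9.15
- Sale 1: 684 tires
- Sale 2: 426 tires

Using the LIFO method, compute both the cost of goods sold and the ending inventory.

COGS = $9,323.75; ending inventory = $585.00

Sale 1 (684) [LIFO — newest first]: 344 @ $9.15 + 169 @ $9.85 + 171 @ $7.90 = $6,163.15
Sale 2 (426) [LIFO — newest first]: 128 @ $7.90 + 214 @ $7.10 + 84 @ $7.50 = $3,160.60
Total COGS = $6,163.15 + $3,160.60 = $9,323.75
Ending inventory: 78 @ $7.50 = $585.00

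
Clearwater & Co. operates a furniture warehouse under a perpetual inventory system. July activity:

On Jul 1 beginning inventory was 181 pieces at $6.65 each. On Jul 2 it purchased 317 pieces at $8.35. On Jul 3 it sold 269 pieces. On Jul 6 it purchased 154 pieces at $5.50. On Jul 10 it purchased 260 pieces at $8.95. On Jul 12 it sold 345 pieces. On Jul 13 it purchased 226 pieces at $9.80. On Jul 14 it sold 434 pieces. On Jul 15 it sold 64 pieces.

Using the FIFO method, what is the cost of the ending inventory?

Jul 3, 269 sold [FIFO — oldest first]: 181 @ $6.65 + 88 @ $8.35 = $1,938.45
Jul 12, 345 sold [FIFO — oldest first]: 229 @ $8.35 + 116 @ $5.50 = $2,550.15
Jul 14, 434 sold [FIFO — oldest first]: 38 @ $5.50 + 260 @ $8.95 + 136 @ $9.80 = $3,868.80
Jul 15, 64 sold [FIFO — oldest first]: 64 @ $9.80 = $627.20
Total COGS = $1,938.45 + $2,550.15 + $3,868.80 + $627.20 = $8,984.60
Ending inventory: 26 @ $9.80 = $254.80
Check: goods available $9,239.40 = COGS $8,984.60 + ending $254.80

Ending inventory = $254.80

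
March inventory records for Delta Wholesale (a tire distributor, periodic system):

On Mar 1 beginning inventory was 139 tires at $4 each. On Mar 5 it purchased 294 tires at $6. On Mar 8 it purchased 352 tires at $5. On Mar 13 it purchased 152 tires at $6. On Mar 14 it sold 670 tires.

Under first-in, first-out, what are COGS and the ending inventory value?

Mar 14, 670 sold [FIFO — oldest first]: 139 @ $4 + 294 @ $6 + 237 @ $5 = $3,505
Ending inventory: 115 @ $5 + 152 @ $6 = $1,487
Check: goods available $4,992 = COGS $3,505 + ending $1,487

COGS = $3,505; ending inventory = $1,487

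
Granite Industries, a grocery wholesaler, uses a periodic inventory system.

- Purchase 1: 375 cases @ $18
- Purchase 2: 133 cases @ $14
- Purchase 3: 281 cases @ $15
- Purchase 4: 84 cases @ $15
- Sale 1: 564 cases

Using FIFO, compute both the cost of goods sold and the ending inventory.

Sale 1 (564) [FIFO — oldest first]: 375 @ $18 + 133 @ $14 + 56 @ $15 = $9,452
Ending inventory: 225 @ $15 + 84 @ $15 = $4,635
Check: goods available $14,087 = COGS $9,452 + ending $4,635

COGS = $9,452; ending inventory = $4,635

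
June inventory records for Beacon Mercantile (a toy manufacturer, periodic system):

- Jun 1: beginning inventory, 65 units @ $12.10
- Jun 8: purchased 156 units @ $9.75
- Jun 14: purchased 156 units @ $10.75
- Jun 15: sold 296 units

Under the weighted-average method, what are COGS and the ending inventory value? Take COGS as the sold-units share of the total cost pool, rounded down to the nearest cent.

Jun 15, sell 296: 296/377 × $3,984.50 → $3,128.41
Ending inventory (cost pool remaining) = $856.09

COGS = $3,128.41; ending inventory = $856.09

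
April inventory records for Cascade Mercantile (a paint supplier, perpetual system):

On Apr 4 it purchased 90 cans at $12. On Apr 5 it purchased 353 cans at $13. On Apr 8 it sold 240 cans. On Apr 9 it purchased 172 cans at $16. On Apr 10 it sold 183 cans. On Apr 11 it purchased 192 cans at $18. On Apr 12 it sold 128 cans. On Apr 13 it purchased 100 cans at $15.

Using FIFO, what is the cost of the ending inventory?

Ending inventory = $5,980

Apr 8, 240 sold [FIFO — oldest first]: 90 @ $12 + 150 @ $13 = $3,030
Apr 10, 183 sold [FIFO — oldest first]: 183 @ $13 = $2,379
Apr 12, 128 sold [FIFO — oldest first]: 20 @ $13 + 108 @ $16 = $1,988
Total COGS = $3,030 + $2,379 + $1,988 = $7,397
Ending inventory: 64 @ $16 + 192 @ $18 + 100 @ $15 = $5,980
Check: goods available $13,377 = COGS $7,397 + ending $5,980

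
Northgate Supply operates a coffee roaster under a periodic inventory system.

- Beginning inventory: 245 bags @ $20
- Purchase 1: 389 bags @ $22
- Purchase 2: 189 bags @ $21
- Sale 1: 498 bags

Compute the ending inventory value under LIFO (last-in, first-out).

Ending inventory = $6,660

Sale 1 (498) [LIFO — newest first]: 189 @ $21 + 309 @ $22 = $10,767
Ending inventory: 245 @ $20 + 80 @ $22 = $6,660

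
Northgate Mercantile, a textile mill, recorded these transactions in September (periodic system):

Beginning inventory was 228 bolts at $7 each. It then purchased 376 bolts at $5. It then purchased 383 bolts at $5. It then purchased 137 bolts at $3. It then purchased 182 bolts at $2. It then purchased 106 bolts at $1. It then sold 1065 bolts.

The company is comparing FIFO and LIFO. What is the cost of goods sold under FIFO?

FIFO COGS: 228 @ $7 + 376 @ $5 + 383 @ $5 + 78 @ $3 = $5,625
LIFO COGS: 106 @ $1 + 182 @ $2 + 137 @ $3 + 383 @ $5 + 257 @ $5 = $4,081

COGS = $5,625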